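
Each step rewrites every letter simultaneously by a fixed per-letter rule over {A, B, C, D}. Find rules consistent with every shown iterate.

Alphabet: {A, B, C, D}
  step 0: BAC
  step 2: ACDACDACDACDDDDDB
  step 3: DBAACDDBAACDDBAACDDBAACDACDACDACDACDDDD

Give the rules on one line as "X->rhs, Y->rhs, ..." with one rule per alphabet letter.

  step 2 ⇒ step 3: ACDACDACDACDDDDDB ⇒ DB·A·ACD·DB·A·ACD·DB·A·ACD·DB·A·ACD·ACD·ACD·ACD·ACD·DDD
    A ↦ DB
    B ↦ DDD
    C ↦ A
    D ↦ ACD

A->DB, B->DDD, C->A, D->ACD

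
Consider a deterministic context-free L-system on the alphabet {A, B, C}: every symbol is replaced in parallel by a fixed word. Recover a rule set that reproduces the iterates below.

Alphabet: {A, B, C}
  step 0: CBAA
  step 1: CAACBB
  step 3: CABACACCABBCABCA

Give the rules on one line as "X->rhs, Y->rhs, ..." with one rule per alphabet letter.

A->B, B->AC, C->CA

  step 0 ⇒ step 1: CBAA ⇒ CA·AC·B·B
    A ↦ B
    B ↦ AC
    C ↦ CA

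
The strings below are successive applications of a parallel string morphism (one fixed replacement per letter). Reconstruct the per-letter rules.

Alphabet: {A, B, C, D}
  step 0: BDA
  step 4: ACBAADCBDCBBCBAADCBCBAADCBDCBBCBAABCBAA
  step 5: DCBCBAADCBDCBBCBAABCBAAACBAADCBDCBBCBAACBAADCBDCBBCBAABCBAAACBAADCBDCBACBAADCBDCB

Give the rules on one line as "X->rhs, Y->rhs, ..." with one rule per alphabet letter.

  step 4 ⇒ step 5: ACBAADCBDCBBCBAADCBCBAADCBDCBBCBAABCBAA ⇒ DCB·CBA·A·DCB·DCB·B·CBA·A·B·CBA·A·A·CBA·A·DCB·DCB·B·CBA·A·CBA·A·DCB·DCB·B·CBA·A·B·CBA·A·A·CBA·A·DCB·DCB·A·CBA·A·DCB·DCB
    A ↦ DCB
    B ↦ A
    C ↦ CBA
    D ↦ B

A->DCB, B->A, C->CBA, D->B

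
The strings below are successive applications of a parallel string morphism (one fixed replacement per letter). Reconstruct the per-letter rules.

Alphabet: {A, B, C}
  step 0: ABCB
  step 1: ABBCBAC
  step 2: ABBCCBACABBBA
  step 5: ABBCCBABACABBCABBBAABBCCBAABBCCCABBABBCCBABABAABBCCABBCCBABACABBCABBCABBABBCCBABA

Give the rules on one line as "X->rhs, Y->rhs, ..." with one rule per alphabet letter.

  step 1 ⇒ step 2: ABBCBAC ⇒ ABB·C·C·BA·C·ABB·BA
    A ↦ ABB
    B ↦ C
    C ↦ BA

A->ABB, B->C, C->BA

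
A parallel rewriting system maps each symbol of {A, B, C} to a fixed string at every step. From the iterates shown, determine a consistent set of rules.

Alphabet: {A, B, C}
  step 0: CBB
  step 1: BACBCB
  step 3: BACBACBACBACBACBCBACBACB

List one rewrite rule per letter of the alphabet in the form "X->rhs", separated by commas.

  step 0 ⇒ step 1: CBB ⇒ BA·CB·CB
    B ↦ CB
    C ↦ BA
    A ↦ AC  (constrained at step 1)

A->AC, B->CB, C->BA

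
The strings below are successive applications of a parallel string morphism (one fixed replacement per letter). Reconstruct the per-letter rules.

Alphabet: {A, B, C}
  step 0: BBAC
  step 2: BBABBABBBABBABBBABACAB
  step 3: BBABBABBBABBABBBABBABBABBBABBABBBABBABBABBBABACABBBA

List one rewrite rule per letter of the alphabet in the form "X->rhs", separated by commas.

  step 2 ⇒ step 3: BBABBABBBABBABBBABACAB ⇒ BBA·BBA·B·BBA·BBA·B·BBA·BBA·BBA·B·BBA·BBA·B·BBA·BBA·BBA·B·BBA·B·ACA·B·BBA
    A ↦ B
    B ↦ BBA
    C ↦ ACA

A->B, B->BBA, C->ACA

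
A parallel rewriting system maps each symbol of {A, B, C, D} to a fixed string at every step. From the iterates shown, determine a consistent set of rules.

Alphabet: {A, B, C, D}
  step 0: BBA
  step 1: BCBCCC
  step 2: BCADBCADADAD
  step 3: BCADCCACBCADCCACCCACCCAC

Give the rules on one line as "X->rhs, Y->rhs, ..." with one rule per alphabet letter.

  step 2 ⇒ step 3: BCADBCADADAD ⇒ BC·AD·CC·AC·BC·AD·CC·AC·CC·AC·CC·AC
    A ↦ CC
    B ↦ BC
    C ↦ AD
    D ↦ AC

A->CC, B->BC, C->AD, D->AC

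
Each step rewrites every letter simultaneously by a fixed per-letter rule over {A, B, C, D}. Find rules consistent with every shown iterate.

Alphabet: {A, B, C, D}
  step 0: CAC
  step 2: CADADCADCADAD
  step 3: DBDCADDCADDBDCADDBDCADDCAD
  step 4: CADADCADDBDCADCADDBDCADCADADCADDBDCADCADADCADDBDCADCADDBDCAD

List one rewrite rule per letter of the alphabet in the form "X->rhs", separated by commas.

  step 3 ⇒ step 4: DBDCADDCADDBDCADDBDCADDCAD ⇒ CAD·AD·CAD·DB·D·CAD·CAD·DB·D·CAD·CAD·AD·CAD·DB·D·CAD·CAD·AD·CAD·DB·D·CAD·CAD·DB·D·CAD
    A ↦ D
    B ↦ AD
    C ↦ DB
    D ↦ CAD

A->D, B->AD, C->DB, D->CAD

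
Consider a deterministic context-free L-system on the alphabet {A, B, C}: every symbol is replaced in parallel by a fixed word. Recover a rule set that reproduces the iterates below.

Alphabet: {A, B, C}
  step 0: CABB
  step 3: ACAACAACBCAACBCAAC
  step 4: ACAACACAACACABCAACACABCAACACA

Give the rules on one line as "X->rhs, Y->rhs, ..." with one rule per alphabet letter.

  step 3 ⇒ step 4: ACAACAACBCAACBCAAC ⇒ AC·A·AC·AC·A·AC·AC·A·BC·A·AC·AC·A·BC·A·AC·AC·A
    A ↦ AC
    B ↦ BC
    C ↦ A

A->AC, B->BC, C->A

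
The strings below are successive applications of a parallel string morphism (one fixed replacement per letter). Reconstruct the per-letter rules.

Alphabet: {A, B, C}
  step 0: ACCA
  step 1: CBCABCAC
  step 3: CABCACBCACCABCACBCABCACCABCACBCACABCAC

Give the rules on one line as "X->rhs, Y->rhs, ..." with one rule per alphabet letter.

  step 0 ⇒ step 1: ACCA ⇒ C·BCA·BCA·C
    A ↦ C
    C ↦ BCA
    B ↦ CA  (constrained at step 1)

A->C, B->CA, C->BCA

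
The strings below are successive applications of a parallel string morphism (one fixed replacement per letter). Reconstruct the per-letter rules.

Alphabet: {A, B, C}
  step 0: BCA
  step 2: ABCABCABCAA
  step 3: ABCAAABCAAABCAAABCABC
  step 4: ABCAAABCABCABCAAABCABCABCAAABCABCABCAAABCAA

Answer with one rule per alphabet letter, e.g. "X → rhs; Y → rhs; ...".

A->ABC, B->A, C->A

  step 3 ⇒ step 4: ABCAAABCAAABCAAABCABC ⇒ ABC·A·A·ABC·ABC·ABC·A·A·ABC·ABC·ABC·A·A·ABC·ABC·ABC·A·A·ABC·A·A
    A ↦ ABC
    B ↦ A
    C ↦ A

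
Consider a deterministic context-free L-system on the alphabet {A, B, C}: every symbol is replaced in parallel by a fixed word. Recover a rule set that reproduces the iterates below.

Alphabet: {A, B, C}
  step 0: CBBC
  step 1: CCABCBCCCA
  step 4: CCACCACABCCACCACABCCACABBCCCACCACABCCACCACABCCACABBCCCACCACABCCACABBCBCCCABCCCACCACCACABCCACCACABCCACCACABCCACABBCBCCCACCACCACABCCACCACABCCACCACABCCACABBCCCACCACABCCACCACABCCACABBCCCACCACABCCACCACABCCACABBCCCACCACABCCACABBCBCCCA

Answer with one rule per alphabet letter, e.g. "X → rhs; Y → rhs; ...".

  step 0 ⇒ step 1: CBBC ⇒ CCA·BC·BC·CCA
    B ↦ BC
    C ↦ CCA
    A ↦ CAB  (constrained at step 1)

A->CAB, B->BC, C->CCA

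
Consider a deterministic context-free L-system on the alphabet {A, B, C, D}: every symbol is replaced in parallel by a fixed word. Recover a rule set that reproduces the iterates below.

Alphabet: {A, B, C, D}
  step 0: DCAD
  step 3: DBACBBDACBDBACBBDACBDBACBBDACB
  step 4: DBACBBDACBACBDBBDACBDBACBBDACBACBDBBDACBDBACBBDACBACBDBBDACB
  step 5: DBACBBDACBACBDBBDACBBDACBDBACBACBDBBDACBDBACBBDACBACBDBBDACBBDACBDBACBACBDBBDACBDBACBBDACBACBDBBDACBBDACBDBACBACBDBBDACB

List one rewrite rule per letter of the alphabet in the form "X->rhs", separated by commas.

A->B, B->ACB, C->D, D->DB

  step 4 ⇒ step 5: DBACBBDACBACBDBBDACBDBACBBDACBACBDBBDACBDBACBBDACBACBDBBDACB ⇒ DB·ACB·B·D·ACB·ACB·DB·B·D·ACB·B·D·ACB·DB·ACB·ACB·DB·B·D·ACB·DB·ACB·B·D·ACB·ACB·DB·B·D·ACB·B·D·ACB·DB·ACB·ACB·DB·B·D·ACB·DB·ACB·B·D·ACB·ACB·DB·B·D·ACB·B·D·ACB·DB·ACB·ACB·DB·B·D·ACB
    A ↦ B
    B ↦ ACB
    C ↦ D
    D ↦ DB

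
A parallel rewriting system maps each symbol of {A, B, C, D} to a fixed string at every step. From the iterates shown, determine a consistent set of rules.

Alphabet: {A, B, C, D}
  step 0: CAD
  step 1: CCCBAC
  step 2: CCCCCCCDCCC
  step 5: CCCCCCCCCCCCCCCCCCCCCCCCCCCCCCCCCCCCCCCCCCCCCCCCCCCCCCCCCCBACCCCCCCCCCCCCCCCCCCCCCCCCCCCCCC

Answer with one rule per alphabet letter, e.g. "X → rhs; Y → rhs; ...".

A->C, B->CD, C->CC, D->BAC

  step 1 ⇒ step 2: CCCBAC ⇒ CC·CC·CC·CD·C·CC
    A ↦ C
    B ↦ CD
    C ↦ CC
  step 0 ⇒ step 1: CAD ⇒ CC·C·BAC
    D ↦ BAC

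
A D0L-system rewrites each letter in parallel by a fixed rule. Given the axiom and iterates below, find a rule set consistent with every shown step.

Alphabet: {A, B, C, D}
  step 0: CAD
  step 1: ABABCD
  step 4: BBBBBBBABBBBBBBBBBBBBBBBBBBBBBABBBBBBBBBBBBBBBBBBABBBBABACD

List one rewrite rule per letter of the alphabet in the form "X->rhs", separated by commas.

  step 0 ⇒ step 1: CAD ⇒ A·BAB·CD
    A ↦ BAB
    C ↦ A
    D ↦ CD
    B ↦ BB  (constrained at step 1)

A->BAB, B->BB, C->A, D->CD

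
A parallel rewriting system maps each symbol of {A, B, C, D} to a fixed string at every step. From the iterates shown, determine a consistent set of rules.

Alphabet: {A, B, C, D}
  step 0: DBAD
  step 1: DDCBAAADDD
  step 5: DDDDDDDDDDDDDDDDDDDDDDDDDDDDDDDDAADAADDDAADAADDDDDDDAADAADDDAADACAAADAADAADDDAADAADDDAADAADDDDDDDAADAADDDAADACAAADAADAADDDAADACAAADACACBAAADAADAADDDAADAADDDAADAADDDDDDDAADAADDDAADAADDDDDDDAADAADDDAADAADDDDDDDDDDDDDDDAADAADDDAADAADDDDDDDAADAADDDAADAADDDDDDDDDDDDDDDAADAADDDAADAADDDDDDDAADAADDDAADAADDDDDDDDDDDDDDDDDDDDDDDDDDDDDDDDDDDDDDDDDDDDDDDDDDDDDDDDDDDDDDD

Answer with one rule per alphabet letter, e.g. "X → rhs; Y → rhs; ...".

  step 0 ⇒ step 1: DBAD ⇒ DD·CBA·AAD·DD
    A ↦ AAD
    B ↦ CBA
    D ↦ DD
    C ↦ ACA  (constrained at step 1)

A->AAD, B->CBA, C->ACA, D->DD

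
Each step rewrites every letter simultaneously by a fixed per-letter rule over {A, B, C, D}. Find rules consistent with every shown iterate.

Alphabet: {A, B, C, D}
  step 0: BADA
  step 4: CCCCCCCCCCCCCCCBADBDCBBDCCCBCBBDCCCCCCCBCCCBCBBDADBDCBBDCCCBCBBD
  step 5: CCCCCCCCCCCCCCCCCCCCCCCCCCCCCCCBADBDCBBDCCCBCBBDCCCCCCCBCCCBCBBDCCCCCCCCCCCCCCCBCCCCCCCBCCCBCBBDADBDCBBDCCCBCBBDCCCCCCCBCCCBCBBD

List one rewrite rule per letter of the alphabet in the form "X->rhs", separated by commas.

A->AD, B->CB, C->CC, D->BD

  step 4 ⇒ step 5: CCCCCCCCCCCCCCCBADBDCBBDCCCBCBBDCCCCCCCBCCCBCBBDADBDCBBDCCCBCBBD ⇒ CC·CC·CC·CC·CC·CC·CC·CC·CC·CC·CC·CC·CC·CC·CC·CB·AD·BD·CB·BD·CC·CB·CB·BD·CC·CC·CC·CB·CC·CB·CB·BD·CC·CC·CC·CC·CC·CC·CC·CB·CC·CC·CC·CB·CC·CB·CB·BD·AD·BD·CB·BD·CC·CB·CB·BD·CC·CC·CC·CB·CC·CB·CB·BD
    A ↦ AD
    B ↦ CB
    C ↦ CC
    D ↦ BD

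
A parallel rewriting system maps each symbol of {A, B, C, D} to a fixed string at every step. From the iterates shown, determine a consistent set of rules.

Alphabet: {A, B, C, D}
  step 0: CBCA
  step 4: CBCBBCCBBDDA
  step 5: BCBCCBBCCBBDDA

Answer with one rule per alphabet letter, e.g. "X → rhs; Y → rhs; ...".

  step 4 ⇒ step 5: CBCBBCCBBDDA ⇒ B·C·B·C·C·B·B·C·C·B·B·DDA
    A ↦ DDA
    B ↦ C
    C ↦ B
    D ↦ B

A->DDA, B->C, C->B, D->B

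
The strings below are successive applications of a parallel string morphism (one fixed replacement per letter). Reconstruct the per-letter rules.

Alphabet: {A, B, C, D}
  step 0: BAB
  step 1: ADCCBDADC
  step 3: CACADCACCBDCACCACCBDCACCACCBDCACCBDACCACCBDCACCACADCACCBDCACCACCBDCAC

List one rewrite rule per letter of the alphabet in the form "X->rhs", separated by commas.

A->CBD, B->ADC, C->CAC, D->AC

  step 0 ⇒ step 1: BAB ⇒ ADC·CBD·ADC
    A ↦ CBD
    B ↦ ADC
    C ↦ CAC  (constrained at step 1)
    D ↦ AC  (constrained at step 1)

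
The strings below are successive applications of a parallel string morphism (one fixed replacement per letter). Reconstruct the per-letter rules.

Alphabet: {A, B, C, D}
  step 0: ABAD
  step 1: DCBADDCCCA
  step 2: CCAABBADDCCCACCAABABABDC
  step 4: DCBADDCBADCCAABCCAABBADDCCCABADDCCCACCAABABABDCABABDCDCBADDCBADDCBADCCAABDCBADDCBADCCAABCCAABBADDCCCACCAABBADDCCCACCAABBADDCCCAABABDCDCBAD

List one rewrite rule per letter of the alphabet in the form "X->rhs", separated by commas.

A->DC, B->BAD, C->AB, D->CCA

  step 1 ⇒ step 2: DCBADDCCCA ⇒ CCA·AB·BAD·DC·CCA·CCA·AB·AB·AB·DC
    A ↦ DC
    B ↦ BAD
    C ↦ AB
    D ↦ CCA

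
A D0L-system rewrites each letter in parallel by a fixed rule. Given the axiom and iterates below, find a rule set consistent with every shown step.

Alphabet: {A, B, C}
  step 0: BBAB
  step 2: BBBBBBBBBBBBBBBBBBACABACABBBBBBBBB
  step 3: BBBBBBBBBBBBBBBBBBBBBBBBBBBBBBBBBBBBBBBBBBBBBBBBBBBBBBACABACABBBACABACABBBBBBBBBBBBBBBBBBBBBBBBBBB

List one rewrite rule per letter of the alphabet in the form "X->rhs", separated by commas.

A->ACA, B->BBB, C->B

  step 2 ⇒ step 3: BBBBBBBBBBBBBBBBBBACABACABBBBBBBBB ⇒ BBB·BBB·BBB·BBB·BBB·BBB·BBB·BBB·BBB·BBB·BBB·BBB·BBB·BBB·BBB·BBB·BBB·BBB·ACA·B·ACA·BBB·ACA·B·ACA·BBB·BBB·BBB·BBB·BBB·BBB·BBB·BBB·BBB
    A ↦ ACA
    B ↦ BBB
    C ↦ B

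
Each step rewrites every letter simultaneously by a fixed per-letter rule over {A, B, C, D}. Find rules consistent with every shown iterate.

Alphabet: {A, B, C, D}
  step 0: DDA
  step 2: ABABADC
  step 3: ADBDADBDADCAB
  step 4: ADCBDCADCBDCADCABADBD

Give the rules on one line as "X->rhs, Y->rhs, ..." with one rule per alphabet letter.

A->AD, B->BD, C->AB, D->C

  step 3 ⇒ step 4: ADBDADBDADCAB ⇒ AD·C·BD·C·AD·C·BD·C·AD·C·AB·AD·BD
    A ↦ AD
    B ↦ BD
    C ↦ AB
    D ↦ C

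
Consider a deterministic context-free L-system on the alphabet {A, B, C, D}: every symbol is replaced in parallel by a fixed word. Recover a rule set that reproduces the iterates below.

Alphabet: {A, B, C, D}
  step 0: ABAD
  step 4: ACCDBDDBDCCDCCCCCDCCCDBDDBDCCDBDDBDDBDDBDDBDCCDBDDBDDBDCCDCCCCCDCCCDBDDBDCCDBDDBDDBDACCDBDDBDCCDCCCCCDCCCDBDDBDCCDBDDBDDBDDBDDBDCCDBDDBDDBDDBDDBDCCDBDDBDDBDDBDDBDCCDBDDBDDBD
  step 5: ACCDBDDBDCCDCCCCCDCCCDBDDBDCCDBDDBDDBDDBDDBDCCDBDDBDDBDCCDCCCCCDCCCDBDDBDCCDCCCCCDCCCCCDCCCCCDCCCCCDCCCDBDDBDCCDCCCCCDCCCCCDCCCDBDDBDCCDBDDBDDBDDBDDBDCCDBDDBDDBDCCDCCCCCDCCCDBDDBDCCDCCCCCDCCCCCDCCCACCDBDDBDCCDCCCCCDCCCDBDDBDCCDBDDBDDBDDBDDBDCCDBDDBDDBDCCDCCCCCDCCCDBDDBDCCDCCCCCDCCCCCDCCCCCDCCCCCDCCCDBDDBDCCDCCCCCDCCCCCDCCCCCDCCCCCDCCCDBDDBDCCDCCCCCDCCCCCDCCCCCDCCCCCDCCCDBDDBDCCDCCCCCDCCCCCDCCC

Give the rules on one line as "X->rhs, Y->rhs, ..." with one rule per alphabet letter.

  step 4 ⇒ step 5: ACCDBDDBDCCDCCCCCDCCCDBDDBDCCDBDDBDDBDDBDDBDCCDBDDBDDBDCCDCCCCCDCCCDBDDBDCCDBDDBDDBDACCDBDDBDCCDCCCCCDCCCDBDDBDCCDBDDBDDBDDBDDBDCCDBDDBDDBDDBDDBDCCDBDDBDDBDDBDDBDCCDBDDBDDBD ⇒ ACC·DBD·DBD·CC·DC·CC·CC·DC·CC·DBD·DBD·CC·DBD·DBD·DBD·DBD·DBD·CC·DBD·DBD·DBD·CC·DC·CC·CC·DC·CC·DBD·DBD·CC·DC·CC·CC·DC·CC·CC·DC·CC·CC·DC·CC·CC·DC·CC·DBD·DBD·CC·DC·CC·CC·DC·CC·CC·DC·CC·DBD·DBD·CC·DBD·DBD·DBD·DBD·DBD·CC·DBD·DBD·DBD·CC·DC·CC·CC·DC·CC·DBD·DBD·CC·DC·CC·CC·DC·CC·CC·DC·CC·ACC·DBD·DBD·CC·DC·CC·CC·DC·CC·DBD·DBD·CC·DBD·DBD·DBD·DBD·DBD·CC·DBD·DBD·DBD·CC·DC·CC·CC·DC·CC·DBD·DBD·CC·DC·CC·CC·DC·CC·CC·DC·CC·CC·DC·CC·CC·DC·CC·DBD·DBD·CC·DC·CC·CC·DC·CC·CC·DC·CC·CC·DC·CC·CC·DC·CC·DBD·DBD·CC·DC·CC·CC·DC·CC·CC·DC·CC·CC·DC·CC·CC·DC·CC·DBD·DBD·CC·DC·CC·CC·DC·CC·CC·DC·CC
    A ↦ ACC
    B ↦ DC
    C ↦ DBD
    D ↦ CC

A->ACC, B->DC, C->DBD, D->CC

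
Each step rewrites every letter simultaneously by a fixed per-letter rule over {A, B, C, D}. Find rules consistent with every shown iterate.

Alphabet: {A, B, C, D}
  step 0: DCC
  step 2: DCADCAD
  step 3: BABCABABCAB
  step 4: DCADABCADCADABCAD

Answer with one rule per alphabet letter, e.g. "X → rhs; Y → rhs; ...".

  step 3 ⇒ step 4: BABCABABCAB ⇒ D·CA·D·AB·CA·D·CA·D·AB·CA·D
    A ↦ CA
    B ↦ D
    C ↦ AB
  step 2 ⇒ step 3: DCADCAD ⇒ B·AB·CA·B·AB·CA·B
    D ↦ B

A->CA, B->D, C->AB, D->B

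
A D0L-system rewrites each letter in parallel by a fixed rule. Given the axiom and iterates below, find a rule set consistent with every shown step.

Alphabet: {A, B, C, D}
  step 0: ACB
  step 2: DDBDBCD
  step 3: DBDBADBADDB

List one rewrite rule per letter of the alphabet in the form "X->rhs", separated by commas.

  step 2 ⇒ step 3: DDBDBCD ⇒ DB·DB·A·DB·A·D·DB
    B ↦ A
    C ↦ D
    D ↦ DB
    A ↦ CD  (constrained at step 0)

A->CD, B->A, C->D, D->DB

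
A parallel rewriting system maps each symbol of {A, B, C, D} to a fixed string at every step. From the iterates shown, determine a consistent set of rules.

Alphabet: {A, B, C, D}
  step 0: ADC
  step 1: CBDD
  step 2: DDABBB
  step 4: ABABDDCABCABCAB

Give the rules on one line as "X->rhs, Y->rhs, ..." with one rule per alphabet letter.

A->C, B->AB, C->DD, D->B

  step 1 ⇒ step 2: CBDD ⇒ DD·AB·B·B
    B ↦ AB
    C ↦ DD
    D ↦ B
  step 0 ⇒ step 1: ADC ⇒ C·B·DD
    A ↦ C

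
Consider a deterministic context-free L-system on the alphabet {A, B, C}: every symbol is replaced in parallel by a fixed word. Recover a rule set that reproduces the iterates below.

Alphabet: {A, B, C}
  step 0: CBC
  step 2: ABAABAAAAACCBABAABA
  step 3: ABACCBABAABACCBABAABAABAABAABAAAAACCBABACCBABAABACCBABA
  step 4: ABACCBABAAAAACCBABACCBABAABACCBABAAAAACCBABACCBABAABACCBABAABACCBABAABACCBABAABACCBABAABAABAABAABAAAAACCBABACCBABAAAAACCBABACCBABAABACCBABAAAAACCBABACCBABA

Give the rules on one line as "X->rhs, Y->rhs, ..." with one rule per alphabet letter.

A->ABA, B->CCB, C->AA

  step 3 ⇒ step 4: ABACCBABAABACCBABAABAABAABAABAAAAACCBABACCBABAABACCBABA ⇒ ABA·CCB·ABA·AA·AA·CCB·ABA·CCB·ABA·ABA·CCB·ABA·AA·AA·CCB·ABA·CCB·ABA·ABA·CCB·ABA·ABA·CCB·ABA·ABA·CCB·ABA·ABA·CCB·ABA·ABA·ABA·ABA·ABA·AA·AA·CCB·ABA·CCB·ABA·AA·AA·CCB·ABA·CCB·ABA·ABA·CCB·ABA·AA·AA·CCB·ABA·CCB·ABA
    A ↦ ABA
    B ↦ CCB
    C ↦ AA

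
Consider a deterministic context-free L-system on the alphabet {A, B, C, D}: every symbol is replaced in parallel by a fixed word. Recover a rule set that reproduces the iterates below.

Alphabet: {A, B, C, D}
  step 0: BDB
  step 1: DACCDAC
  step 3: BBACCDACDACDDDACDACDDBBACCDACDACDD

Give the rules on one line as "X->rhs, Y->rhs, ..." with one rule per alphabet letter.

  step 0 ⇒ step 1: BDB ⇒ DAC·C·DAC
    B ↦ DAC
    D ↦ C
    A ↦ DD  (constrained at step 1)
    C ↦ BBA  (constrained at step 1)

A->DD, B->DAC, C->BBA, D->C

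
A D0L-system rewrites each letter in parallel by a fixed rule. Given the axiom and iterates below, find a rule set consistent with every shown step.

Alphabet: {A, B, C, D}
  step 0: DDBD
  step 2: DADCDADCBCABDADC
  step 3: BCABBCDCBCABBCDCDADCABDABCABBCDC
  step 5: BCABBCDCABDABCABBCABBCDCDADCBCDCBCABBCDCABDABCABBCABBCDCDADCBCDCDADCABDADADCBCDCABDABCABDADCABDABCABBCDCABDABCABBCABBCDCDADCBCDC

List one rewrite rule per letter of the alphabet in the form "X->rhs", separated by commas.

A->AB, B->DA, C->DC, D->BC

  step 2 ⇒ step 3: DADCDADCBCABDADC ⇒ BC·AB·BC·DC·BC·AB·BC·DC·DA·DC·AB·DA·BC·AB·BC·DC
    A ↦ AB
    B ↦ DA
    C ↦ DC
    D ↦ BC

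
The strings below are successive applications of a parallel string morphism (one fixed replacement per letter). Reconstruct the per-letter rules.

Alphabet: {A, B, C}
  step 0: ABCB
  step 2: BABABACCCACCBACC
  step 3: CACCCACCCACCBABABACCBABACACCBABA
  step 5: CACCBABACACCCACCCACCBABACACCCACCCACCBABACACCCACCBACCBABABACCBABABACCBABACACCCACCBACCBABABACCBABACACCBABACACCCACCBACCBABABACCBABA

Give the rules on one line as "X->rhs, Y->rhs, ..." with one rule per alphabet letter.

A->CC, B->CA, C->BA

  step 2 ⇒ step 3: BABABACCCACCBACC ⇒ CA·CC·CA·CC·CA·CC·BA·BA·BA·CC·BA·BA·CA·CC·BA·BA
    A ↦ CC
    B ↦ CA
    C ↦ BA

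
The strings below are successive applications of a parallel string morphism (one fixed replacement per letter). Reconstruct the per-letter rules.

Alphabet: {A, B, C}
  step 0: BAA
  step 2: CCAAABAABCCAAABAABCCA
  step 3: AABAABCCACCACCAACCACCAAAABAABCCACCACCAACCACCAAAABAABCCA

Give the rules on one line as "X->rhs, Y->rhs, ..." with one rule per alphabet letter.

A->CCA, B->A, C->AAB

  step 2 ⇒ step 3: CCAAABAABCCAAABAABCCA ⇒ AAB·AAB·CCA·CCA·CCA·A·CCA·CCA·A·AAB·AAB·CCA·CCA·CCA·A·CCA·CCA·A·AAB·AAB·CCA
    A ↦ CCA
    B ↦ A
    C ↦ AAB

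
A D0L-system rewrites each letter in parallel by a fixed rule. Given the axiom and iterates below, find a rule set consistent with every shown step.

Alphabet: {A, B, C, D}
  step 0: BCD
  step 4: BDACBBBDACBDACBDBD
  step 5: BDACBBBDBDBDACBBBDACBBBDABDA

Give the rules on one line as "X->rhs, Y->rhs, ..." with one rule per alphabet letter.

  step 4 ⇒ step 5: BDACBBBDACBDACBDBD ⇒ BD·A·C·BB·BD·BD·BD·A·C·BB·BD·A·C·BB·BD·A·BD·A
    A ↦ C
    B ↦ BD
    C ↦ BB
    D ↦ A

A->C, B->BD, C->BB, D->A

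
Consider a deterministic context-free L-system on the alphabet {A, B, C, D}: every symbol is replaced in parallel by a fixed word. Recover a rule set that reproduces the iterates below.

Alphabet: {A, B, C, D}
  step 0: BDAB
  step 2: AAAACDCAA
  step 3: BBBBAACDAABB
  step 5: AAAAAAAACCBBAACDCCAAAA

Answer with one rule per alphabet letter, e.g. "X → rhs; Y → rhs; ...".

A->B, B->C, C->AA, D->CD

  step 2 ⇒ step 3: AAAACDCAA ⇒ B·B·B·B·AA·CD·AA·B·B
    A ↦ B
    C ↦ AA
    D ↦ CD
    B ↦ C  (constrained at step 0)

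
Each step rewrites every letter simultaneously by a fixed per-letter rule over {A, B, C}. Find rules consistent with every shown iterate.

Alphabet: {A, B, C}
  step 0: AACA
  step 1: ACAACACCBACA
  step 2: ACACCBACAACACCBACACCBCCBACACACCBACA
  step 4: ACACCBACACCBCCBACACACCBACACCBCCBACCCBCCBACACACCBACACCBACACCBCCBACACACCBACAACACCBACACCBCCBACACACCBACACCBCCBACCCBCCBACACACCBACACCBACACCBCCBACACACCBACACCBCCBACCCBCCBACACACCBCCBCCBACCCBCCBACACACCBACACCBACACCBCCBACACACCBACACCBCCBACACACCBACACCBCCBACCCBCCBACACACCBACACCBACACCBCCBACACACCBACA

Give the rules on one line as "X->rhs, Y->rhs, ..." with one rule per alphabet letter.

  step 1 ⇒ step 2: ACAACACCBACA ⇒ ACA·CCB·ACA·ACA·CCB·ACA·CCB·CCB·AC·ACA·CCB·ACA
    A ↦ ACA
    B ↦ AC
    C ↦ CCB

A->ACA, B->AC, C->CCB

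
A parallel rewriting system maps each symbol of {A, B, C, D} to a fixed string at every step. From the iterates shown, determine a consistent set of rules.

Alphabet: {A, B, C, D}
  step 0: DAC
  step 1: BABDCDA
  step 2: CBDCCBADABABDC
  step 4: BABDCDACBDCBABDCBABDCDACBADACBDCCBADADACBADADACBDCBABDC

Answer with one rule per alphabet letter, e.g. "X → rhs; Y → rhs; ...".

A->BDC, B->C, C->DA, D->BA

  step 1 ⇒ step 2: BABDCDA ⇒ C·BDC·C·BA·DA·BA·BDC
    A ↦ BDC
    B ↦ C
    C ↦ DA
    D ↦ BA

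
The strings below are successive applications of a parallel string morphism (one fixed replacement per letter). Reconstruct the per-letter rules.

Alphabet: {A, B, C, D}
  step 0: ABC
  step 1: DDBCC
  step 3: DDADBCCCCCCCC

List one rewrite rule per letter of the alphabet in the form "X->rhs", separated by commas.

A->D, B->DB, C->CC, D->A

  step 0 ⇒ step 1: ABC ⇒ D·DB·CC
    A ↦ D
    B ↦ DB
    C ↦ CC
    D ↦ A  (constrained at step 1)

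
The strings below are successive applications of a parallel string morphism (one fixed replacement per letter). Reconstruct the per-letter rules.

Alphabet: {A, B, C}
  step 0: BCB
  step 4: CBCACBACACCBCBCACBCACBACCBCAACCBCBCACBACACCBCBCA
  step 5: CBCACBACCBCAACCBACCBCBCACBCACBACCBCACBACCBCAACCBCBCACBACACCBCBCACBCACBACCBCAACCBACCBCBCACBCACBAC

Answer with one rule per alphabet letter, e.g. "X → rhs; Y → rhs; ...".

  step 4 ⇒ step 5: CBCACBACACCBCBCACBCACBACCBCAACCBCBCACBACACCBCBCA ⇒ CB·CA·CB·AC·CB·CA·AC·CB·AC·CB·CB·CA·CB·CA·CB·AC·CB·CA·CB·AC·CB·CA·AC·CB·CB·CA·CB·AC·AC·CB·CB·CA·CB·CA·CB·AC·CB·CA·AC·CB·AC·CB·CB·CA·CB·CA·CB·AC
    A ↦ AC
    B ↦ CA
    C ↦ CB

A->AC, B->CA, C->CB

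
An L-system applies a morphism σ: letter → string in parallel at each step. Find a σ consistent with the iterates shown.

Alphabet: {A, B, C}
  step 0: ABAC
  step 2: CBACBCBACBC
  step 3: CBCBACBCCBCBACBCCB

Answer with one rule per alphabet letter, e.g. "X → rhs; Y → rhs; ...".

  step 2 ⇒ step 3: CBACBCBACBC ⇒ CB·C·BA·CB·C·CB·C·BA·CB·C·CB
    A ↦ BA
    B ↦ C
    C ↦ CB

A->BA, B->C, C->CB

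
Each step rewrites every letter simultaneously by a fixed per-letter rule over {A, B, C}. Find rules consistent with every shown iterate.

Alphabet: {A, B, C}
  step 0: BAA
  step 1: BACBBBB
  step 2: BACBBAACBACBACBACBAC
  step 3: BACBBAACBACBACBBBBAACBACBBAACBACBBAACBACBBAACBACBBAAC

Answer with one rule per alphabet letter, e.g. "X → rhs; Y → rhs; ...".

A->BB, B->BAC, C->AAC

  step 2 ⇒ step 3: BACBBAACBACBACBACBAC ⇒ BAC·BB·AAC·BAC·BAC·BB·BB·AAC·BAC·BB·AAC·BAC·BB·AAC·BAC·BB·AAC·BAC·BB·AAC
    A ↦ BB
    B ↦ BAC
    C ↦ AAC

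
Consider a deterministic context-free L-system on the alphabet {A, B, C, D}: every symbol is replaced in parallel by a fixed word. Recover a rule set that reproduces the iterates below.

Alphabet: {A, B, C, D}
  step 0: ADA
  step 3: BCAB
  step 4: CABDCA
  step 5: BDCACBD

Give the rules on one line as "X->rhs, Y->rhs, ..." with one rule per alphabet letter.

A->D, B->CA, C->B, D->C

  step 4 ⇒ step 5: CABDCA ⇒ B·D·CA·C·B·D
    A ↦ D
    B ↦ CA
    C ↦ B
    D ↦ C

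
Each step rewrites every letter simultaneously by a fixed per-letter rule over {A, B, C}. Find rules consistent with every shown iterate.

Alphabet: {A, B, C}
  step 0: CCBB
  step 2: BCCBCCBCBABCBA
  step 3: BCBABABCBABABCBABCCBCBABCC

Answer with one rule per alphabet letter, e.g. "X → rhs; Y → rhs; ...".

  step 2 ⇒ step 3: BCCBCCBCBABCBA ⇒ BC·BA·BA·BC·BA·BA·BC·BA·BC·C·BC·BA·BC·C
    A ↦ C
    B ↦ BC
    C ↦ BA

A->C, B->BC, C->BA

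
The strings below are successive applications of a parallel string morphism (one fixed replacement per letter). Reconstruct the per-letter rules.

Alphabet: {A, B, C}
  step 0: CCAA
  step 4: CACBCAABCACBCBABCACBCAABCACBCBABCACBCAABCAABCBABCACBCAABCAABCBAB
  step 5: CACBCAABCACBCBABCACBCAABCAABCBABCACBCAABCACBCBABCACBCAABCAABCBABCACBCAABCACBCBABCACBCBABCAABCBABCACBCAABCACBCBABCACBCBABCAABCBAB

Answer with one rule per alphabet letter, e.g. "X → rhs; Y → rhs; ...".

  step 4 ⇒ step 5: CACBCAABCACBCBABCACBCAABCACBCBABCACBCAABCAABCBABCACBCAABCAABCBAB ⇒ CA·CB·CA·AB·CA·CB·CB·AB·CA·CB·CA·AB·CA·AB·CB·AB·CA·CB·CA·AB·CA·CB·CB·AB·CA·CB·CA·AB·CA·AB·CB·AB·CA·CB·CA·AB·CA·CB·CB·AB·CA·CB·CB·AB·CA·AB·CB·AB·CA·CB·CA·AB·CA·CB·CB·AB·CA·CB·CB·AB·CA·AB·CB·AB
    A ↦ CB
    B ↦ AB
    C ↦ CA

A->CB, B->AB, C->CA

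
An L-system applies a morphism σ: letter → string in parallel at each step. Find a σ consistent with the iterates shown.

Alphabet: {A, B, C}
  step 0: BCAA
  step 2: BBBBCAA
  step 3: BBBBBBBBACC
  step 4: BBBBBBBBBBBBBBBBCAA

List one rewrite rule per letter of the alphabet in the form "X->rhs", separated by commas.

A->C, B->BB, C->A

  step 3 ⇒ step 4: BBBBBBBBACC ⇒ BB·BB·BB·BB·BB·BB·BB·BB·C·A·A
    A ↦ C
    B ↦ BB
    C ↦ A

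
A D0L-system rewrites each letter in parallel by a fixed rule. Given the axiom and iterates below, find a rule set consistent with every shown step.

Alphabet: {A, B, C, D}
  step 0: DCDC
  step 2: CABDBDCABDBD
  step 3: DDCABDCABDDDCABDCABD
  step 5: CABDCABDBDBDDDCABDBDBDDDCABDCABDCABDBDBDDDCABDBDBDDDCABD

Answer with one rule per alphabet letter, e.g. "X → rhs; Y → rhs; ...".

A->D, B->CA, C->D, D->BD

  step 2 ⇒ step 3: CABDBDCABDBD ⇒ D·D·CA·BD·CA·BD·D·D·CA·BD·CA·BD
    A ↦ D
    B ↦ CA
    C ↦ D
    D ↦ BD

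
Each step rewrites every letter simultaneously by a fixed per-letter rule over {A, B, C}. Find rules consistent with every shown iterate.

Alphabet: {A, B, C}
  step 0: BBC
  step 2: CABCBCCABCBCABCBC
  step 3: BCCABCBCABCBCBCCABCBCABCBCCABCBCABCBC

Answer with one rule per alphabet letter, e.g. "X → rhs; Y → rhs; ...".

  step 2 ⇒ step 3: CABCBCCABCBCABCBC ⇒ BC·C·ABC·BC·ABC·BC·BC·C·ABC·BC·ABC·BC·C·ABC·BC·ABC·BC
    A ↦ C
    B ↦ ABC
    C ↦ BC

A->C, B->ABC, C->BC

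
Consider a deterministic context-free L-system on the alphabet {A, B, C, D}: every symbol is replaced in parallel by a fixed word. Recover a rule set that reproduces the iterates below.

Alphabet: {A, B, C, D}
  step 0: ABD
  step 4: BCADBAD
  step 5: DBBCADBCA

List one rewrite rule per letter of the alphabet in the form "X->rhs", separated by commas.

A->BC, B->D, C->B, D->A

  step 4 ⇒ step 5: BCADBAD ⇒ D·B·BC·A·D·BC·A
    A ↦ BC
    B ↦ D
    C ↦ B
    D ↦ A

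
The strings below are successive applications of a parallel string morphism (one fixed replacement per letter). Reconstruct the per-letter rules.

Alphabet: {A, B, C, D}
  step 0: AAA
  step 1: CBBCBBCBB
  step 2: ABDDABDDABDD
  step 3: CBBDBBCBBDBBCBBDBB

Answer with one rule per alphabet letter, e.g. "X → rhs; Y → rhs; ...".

A->CBB, B->D, C->AB, D->B

  step 2 ⇒ step 3: ABDDABDDABDD ⇒ CBB·D·B·B·CBB·D·B·B·CBB·D·B·B
    A ↦ CBB
    B ↦ D
    D ↦ B
  step 1 ⇒ step 2: CBBCBBCBB ⇒ AB·D·D·AB·D·D·AB·D·D
    C ↦ AB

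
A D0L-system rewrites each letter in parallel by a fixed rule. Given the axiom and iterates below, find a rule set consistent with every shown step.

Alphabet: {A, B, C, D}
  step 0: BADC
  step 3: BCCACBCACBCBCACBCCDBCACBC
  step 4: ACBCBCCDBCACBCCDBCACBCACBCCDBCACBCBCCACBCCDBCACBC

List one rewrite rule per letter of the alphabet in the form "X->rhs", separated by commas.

  step 3 ⇒ step 4: BCCACBCACBCBCACBCCDBCACBC ⇒ AC·BC·BC·CD·BC·AC·BC·CD·BC·AC·BC·AC·BC·CD·BC·AC·BC·BC·C·AC·BC·CD·BC·AC·BC
    A ↦ CD
    B ↦ AC
    C ↦ BC
    D ↦ C

A->CD, B->AC, C->BC, D->C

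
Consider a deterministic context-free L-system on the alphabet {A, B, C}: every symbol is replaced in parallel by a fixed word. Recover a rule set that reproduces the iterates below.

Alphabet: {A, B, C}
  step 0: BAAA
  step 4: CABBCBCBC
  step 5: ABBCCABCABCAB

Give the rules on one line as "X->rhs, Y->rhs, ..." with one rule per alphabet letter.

  step 4 ⇒ step 5: CABBCBCBC ⇒ AB·B·C·C·AB·C·AB·C·AB
    A ↦ B
    B ↦ C
    C ↦ AB

A->B, B->C, C->AB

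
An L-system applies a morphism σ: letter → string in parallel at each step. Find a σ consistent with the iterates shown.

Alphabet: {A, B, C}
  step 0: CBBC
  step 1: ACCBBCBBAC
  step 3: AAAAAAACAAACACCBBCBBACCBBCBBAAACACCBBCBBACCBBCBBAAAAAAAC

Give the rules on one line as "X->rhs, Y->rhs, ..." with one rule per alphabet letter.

A->AA, B->CBB, C->AC

  step 0 ⇒ step 1: CBBC ⇒ AC·CBB·CBB·AC
    B ↦ CBB
    C ↦ AC
    A ↦ AA  (constrained at step 1)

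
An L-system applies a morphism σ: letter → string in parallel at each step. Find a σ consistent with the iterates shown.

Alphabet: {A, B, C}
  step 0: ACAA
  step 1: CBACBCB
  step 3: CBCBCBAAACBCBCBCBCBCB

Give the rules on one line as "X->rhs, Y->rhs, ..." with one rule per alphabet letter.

  step 0 ⇒ step 1: ACAA ⇒ CB·A·CB·CB
    A ↦ CB
    C ↦ A
    B ↦ AA  (constrained at step 1)

A->CB, B->AA, C->A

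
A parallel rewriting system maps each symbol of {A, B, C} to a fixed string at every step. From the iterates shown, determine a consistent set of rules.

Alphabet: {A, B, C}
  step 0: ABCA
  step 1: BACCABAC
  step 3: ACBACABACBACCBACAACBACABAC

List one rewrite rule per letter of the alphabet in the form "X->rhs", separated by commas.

A->BAC, B->C, C->A

  step 0 ⇒ step 1: ABCA ⇒ BAC·C·A·BAC
    A ↦ BAC
    B ↦ C
    C ↦ A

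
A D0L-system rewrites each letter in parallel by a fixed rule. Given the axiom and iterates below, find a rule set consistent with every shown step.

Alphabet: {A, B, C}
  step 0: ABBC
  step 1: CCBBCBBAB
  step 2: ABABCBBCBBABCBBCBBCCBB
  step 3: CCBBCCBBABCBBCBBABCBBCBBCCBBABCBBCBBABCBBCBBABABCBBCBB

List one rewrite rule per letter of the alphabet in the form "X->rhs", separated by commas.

  step 2 ⇒ step 3: ABABCBBCBBABCBBCBBCCBB ⇒ C·CBB·C·CBB·AB·CBB·CBB·AB·CBB·CBB·C·CBB·AB·CBB·CBB·AB·CBB·CBB·AB·AB·CBB·CBB
    A ↦ C
    B ↦ CBB
    C ↦ AB

A->C, B->CBB, C->AB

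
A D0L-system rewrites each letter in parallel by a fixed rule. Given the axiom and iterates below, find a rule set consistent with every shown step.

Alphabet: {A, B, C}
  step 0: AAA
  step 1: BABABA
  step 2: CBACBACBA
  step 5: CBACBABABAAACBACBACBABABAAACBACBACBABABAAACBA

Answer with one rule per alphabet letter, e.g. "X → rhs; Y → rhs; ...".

A->BA, B->C, C->AA

  step 1 ⇒ step 2: BABABA ⇒ C·BA·C·BA·C·BA
    A ↦ BA
    B ↦ C
    C ↦ AA  (constrained at step 2)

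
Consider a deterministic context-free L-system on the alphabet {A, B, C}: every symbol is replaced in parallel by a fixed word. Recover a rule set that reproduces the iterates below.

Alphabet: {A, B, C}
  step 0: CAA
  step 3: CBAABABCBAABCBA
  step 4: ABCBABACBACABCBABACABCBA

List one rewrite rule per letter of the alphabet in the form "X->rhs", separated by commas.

A->BA, B->C, C->AB

  step 3 ⇒ step 4: CBAABABCBAABCBA ⇒ AB·C·BA·BA·C·BA·C·AB·C·BA·BA·C·AB·C·BA
    A ↦ BA
    B ↦ C
    C ↦ AB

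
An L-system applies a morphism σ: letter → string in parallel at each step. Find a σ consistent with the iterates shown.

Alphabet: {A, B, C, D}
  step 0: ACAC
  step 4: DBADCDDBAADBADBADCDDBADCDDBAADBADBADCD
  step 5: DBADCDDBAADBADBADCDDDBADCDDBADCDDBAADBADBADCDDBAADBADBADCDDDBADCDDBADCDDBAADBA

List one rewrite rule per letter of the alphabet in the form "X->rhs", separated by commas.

  step 4 ⇒ step 5: DBADCDDBAADBADBADCDDBADCDDBAADBADBADCD ⇒ DBA·DC·D·DBA·A·DBA·DBA·DC·D·D·DBA·DC·D·DBA·DC·D·DBA·A·DBA·DBA·DC·D·DBA·A·DBA·DBA·DC·D·D·DBA·DC·D·DBA·DC·D·DBA·A·DBA
    A ↦ D
    B ↦ DC
    C ↦ A
    D ↦ DBA

A->D, B->DC, C->A, D->DBA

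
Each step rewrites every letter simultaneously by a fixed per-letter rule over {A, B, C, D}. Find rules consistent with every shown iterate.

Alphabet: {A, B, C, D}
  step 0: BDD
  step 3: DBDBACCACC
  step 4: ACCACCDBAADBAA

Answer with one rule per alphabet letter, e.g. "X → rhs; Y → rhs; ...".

A->DB, B->CC, C->A, D->A

  step 3 ⇒ step 4: DBDBACCACC ⇒ A·CC·A·CC·DB·A·A·DB·A·A
    A ↦ DB
    B ↦ CC
    C ↦ A
    D ↦ A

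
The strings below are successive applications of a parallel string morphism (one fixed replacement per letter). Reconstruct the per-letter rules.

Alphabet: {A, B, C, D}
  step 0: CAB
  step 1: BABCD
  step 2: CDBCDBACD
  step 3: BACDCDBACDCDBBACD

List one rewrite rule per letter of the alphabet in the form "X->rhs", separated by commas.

A->B, B->CD, C->BA, D->CD

  step 2 ⇒ step 3: CDBCDBACD ⇒ BA·CD·CD·BA·CD·CD·B·BA·CD
    A ↦ B
    B ↦ CD
    C ↦ BA
    D ↦ CD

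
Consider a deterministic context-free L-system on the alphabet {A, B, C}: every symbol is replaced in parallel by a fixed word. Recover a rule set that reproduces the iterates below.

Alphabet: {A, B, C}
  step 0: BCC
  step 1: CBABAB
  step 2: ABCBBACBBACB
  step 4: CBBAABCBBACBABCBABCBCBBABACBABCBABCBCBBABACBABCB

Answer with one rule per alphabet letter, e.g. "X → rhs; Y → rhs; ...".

  step 1 ⇒ step 2: CBABAB ⇒ AB·CB·BA·CB·BA·CB
    A ↦ BA
    B ↦ CB
    C ↦ AB

A->BA, B->CB, C->AB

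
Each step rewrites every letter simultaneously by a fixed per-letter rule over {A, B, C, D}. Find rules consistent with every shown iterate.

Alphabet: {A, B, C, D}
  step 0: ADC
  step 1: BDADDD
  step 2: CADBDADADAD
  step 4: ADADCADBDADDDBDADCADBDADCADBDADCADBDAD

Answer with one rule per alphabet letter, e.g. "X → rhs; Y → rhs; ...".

A->BD, B->C, C->DD, D->AD

  step 1 ⇒ step 2: BDADDD ⇒ C·AD·BD·AD·AD·AD
    A ↦ BD
    B ↦ C
    D ↦ AD
  step 0 ⇒ step 1: ADC ⇒ BD·AD·DD
    C ↦ DD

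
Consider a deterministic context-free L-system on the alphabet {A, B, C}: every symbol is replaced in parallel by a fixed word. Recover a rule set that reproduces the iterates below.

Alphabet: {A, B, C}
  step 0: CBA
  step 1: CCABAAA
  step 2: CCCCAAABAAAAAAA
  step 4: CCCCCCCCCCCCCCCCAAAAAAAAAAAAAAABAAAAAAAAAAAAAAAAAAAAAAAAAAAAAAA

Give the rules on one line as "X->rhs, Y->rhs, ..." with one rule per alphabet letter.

  step 1 ⇒ step 2: CCABAAA ⇒ CC·CC·AA·ABA·AA·AA·AA
    A ↦ AA
    B ↦ ABA
    C ↦ CC

A->AA, B->ABA, C->CC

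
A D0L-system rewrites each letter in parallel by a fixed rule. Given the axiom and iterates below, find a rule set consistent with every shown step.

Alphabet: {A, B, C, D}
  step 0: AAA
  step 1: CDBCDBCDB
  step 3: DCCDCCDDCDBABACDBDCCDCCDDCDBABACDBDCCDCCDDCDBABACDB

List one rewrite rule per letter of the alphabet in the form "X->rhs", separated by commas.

A->CDB, B->ABA, C->D, D->DCC

  step 0 ⇒ step 1: AAA ⇒ CDB·CDB·CDB
    A ↦ CDB
    B ↦ ABA  (constrained at step 1)
    C ↦ D  (constrained at step 1)
    D ↦ DCC  (constrained at step 1)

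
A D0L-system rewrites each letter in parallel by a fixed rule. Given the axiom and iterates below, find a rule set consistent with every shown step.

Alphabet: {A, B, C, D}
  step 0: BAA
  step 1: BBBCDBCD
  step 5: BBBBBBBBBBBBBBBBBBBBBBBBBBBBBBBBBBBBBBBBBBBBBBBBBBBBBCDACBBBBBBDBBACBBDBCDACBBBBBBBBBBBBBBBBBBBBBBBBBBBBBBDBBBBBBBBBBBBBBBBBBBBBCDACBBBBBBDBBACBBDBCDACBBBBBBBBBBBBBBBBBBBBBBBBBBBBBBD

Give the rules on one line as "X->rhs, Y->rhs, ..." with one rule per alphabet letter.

  step 0 ⇒ step 1: BAA ⇒ BB·BCD·BCD
    A ↦ BCD
    B ↦ BB
    C ↦ AC  (constrained at step 1)
    D ↦ BBD  (constrained at step 1)

A->BCD, B->BB, C->AC, D->BBD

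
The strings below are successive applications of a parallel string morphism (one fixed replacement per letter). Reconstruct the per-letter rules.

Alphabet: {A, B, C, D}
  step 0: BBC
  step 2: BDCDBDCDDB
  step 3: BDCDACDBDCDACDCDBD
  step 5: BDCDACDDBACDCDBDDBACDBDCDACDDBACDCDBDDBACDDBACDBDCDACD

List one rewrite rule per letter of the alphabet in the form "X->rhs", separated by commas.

  step 2 ⇒ step 3: BDCDBDCDDB ⇒ BD·CD·A·CD·BD·CD·A·CD·CD·BD
    B ↦ BD
    C ↦ A
    D ↦ CD
    A ↦ DB  (constrained at step 3)

A->DB, B->BD, C->A, D->CD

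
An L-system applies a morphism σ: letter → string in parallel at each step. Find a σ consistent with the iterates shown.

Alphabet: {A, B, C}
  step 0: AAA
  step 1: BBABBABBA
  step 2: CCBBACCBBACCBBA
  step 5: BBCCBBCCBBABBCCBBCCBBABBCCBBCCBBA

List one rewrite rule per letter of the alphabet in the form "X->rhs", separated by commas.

A->BBA, B->C, C->B

  step 1 ⇒ step 2: BBABBABBA ⇒ C·C·BBA·C·C·BBA·C·C·BBA
    A ↦ BBA
    B ↦ C
    C ↦ B  (constrained at step 2)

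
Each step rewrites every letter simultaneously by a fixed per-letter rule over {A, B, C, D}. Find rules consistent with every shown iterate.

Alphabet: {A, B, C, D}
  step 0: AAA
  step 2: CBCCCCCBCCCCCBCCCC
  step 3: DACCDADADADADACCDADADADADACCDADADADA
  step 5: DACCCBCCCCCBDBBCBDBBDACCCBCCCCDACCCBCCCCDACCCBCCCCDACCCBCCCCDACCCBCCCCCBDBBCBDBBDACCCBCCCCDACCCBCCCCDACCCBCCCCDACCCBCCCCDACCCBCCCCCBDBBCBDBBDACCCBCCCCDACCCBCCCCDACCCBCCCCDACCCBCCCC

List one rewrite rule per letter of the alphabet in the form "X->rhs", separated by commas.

A->DBB, B->CC, C->DA, D->CB

  step 2 ⇒ step 3: CBCCCCCBCCCCCBCCCC ⇒ DA·CC·DA·DA·DA·DA·DA·CC·DA·DA·DA·DA·DA·CC·DA·DA·DA·DA
    B ↦ CC
    C ↦ DA
    A ↦ DBB  (constrained at step 0)
    D ↦ CB  (constrained at step 3)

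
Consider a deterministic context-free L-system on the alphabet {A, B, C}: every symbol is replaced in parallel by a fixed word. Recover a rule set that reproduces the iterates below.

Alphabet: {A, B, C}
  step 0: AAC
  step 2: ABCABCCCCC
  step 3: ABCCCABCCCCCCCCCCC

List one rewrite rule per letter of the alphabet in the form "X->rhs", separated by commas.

  step 2 ⇒ step 3: ABCABCCCCC ⇒ AB·C·CC·AB·C·CC·CC·CC·CC·CC
    A ↦ AB
    B ↦ C
    C ↦ CC

A->AB, B->C, C->CC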